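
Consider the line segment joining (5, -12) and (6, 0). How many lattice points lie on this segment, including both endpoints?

2

The number of lattice points on a segment between lattice points is gcd(|Δx|,|Δy|) + 1 = gcd(1,12) + 1 = 1 + 1 = 2.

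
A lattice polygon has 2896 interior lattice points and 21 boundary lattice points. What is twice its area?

5811

By Pick's theorem, A = I + B/2 − 1 = 2896 + 21/2 − 1 = 5811/2.
Hence 2A = 5811.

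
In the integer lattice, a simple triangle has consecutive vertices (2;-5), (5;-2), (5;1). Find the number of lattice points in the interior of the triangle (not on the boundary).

1

By the shoelace formula, twice the signed area is |[2·(-2) − 5·(-5)] + [5·1 − 5·(-2)] + [5·(-5) − 2·1]| = 9, so the area is 9/2.
Summing gcd(|Δx|,|Δy|) over the edges gives the boundary count: gcd(3,3) + gcd(0,3) + gcd(3,6) = 3+3+3 = 9.
By Pick's theorem A = I + B/2 − 1, so I = 9/2 − 9/2 + 1 = 1.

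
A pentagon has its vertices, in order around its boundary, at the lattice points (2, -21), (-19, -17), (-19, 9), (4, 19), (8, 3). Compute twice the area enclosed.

1638

By the shoelace formula, twice the signed area is |(2·(-17) − (-19)·(-21)) + ((-19)·9 − (-19)·(-17)) + ((-19)·19 − 4·9) + (4·3 − 8·19) + (8·(-21) − 2·3)| = 1638, so the area is 819.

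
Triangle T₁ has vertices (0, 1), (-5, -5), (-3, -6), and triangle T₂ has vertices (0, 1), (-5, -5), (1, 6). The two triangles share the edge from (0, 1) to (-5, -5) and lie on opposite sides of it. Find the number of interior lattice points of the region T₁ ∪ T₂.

The union is the simple quadrilateral with vertices (0, 1), (-3, -6), (-5, -5), (1, 6) in order.
The shoelace formula gives twice the area as |(0·(-6) − (-3)·1) + ((-3)·(-5) − (-5)·(-6)) + ((-5)·6 − 1·(-5)) + (1·1 − 0·6)| = 36, so the area is 18.
Along each edge there are gcd(|Δx|,|Δy|)+1 lattice points, so counting each shared vertex once the boundary has gcd(3,7) + gcd(2,1) + gcd(6,11) + gcd(1,5) = 1+1+1+1 = 4.
By Pick's theorem I = A − B/2 + 1 = 18 − 4/2 + 1 = 17.

17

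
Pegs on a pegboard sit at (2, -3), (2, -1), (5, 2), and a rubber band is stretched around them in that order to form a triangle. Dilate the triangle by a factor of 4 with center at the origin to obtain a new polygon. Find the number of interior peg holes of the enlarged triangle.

By the shoelace formula, twice the signed area is |[2·(-1) − 2·(-3)] + [2·2 − 5·(-1)] + [5·(-3) − 2·2]| = 6, so the area is 3.
Along each edge there are gcd(|Δx|,|Δy|)+1 lattice points, so counting each shared vertex once the boundary has gcd(0,2) + gcd(3,3) + gcd(3,5) = 2+3+1 = 6.
Scaling by 4 multiplies the area by 4² = 16 (so the new area is 48) and multiplies the boundary lattice-point count by 4, giving 24.
By Pick's theorem, the interior count of the dilated polygon is 48 − 24/2 + 1 = 37.

37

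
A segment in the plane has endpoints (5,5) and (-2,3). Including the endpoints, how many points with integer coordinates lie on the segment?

The number of lattice points on a segment between lattice points is gcd(|Δx|,|Δy|) + 1 = gcd(7,2) + 1 = 1 + 1 = 2.

2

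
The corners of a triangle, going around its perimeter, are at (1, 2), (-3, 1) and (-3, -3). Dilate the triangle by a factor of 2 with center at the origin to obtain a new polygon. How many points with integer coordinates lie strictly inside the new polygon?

27

By the shoelace formula, twice the signed area is |[1·1 − (-3)·2] + [(-3)·(-3) − (-3)·1] + [(-3)·2 − 1·(-3)]| = 16, so the area is 8.
The number of boundary lattice points is Σ gcd(|Δx|,|Δy|) = gcd(4,1) + gcd(0,4) + gcd(4,5) = 1+4+1 = 6.
Scaling by 2 multiplies the area by 2² = 4 (so the new area is 32) and multiplies the boundary lattice-point count by 2, giving 12.
By Pick's theorem, the interior count of the dilated polygon is 32 − 12/2 + 1 = 27.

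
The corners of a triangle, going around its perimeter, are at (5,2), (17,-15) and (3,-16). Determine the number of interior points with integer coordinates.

124

The shoelace formula gives twice the area as |[5·(-15) − 17·2] + [17·(-16) − 3·(-15)] + [3·2 − 5·(-16)]| = 250, so the area is 125.
Summing gcd(|Δx|,|Δy|) over the edges gives the boundary count: gcd(12,17) + gcd(14,1) + gcd(2,18) = 1+1+2 = 4.
By Pick's theorem A = I + B/2 − 1, so I = 125 − 4/2 + 1 = 124.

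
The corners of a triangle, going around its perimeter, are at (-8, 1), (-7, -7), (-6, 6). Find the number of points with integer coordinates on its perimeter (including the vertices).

The number of boundary lattice points is Σ gcd(|Δx|,|Δy|) = gcd(1,8) + gcd(1,13) + gcd(2,5) = 1+1+1 = 3.

3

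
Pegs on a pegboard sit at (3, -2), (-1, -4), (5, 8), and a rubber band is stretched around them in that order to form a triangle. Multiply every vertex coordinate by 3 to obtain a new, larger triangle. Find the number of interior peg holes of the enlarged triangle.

The shoelace formula gives twice the area as |(3·(-4) − (-1)·(-2)) + ((-1)·8 − 5·(-4)) + (5·(-2) − 3·8)| = 36, so the area is 18.
Along each edge there are gcd(|Δx|,|Δy|)+1 lattice points, so counting each shared vertex once the boundary has gcd(4,2) + gcd(6,12) + gcd(2,10) = 2+6+2 = 10.
Scaling by 3 multiplies the area by 3² = 9 (so the new area is 162) and multiplies the boundary lattice-point count by 3, giving 30.
By Pick's theorem, the interior count of the dilated polygon is 162 − 30/2 + 1 = 148.

148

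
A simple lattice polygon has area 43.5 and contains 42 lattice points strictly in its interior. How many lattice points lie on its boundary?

Pick's theorem gives A = I + B/2 − 1, so B = 2(A − I + 1) = 2(43.5 − 42 + 1) = 5.

5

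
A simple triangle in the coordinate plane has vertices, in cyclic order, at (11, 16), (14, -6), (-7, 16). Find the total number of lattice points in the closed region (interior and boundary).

209

Using the shoelace formula, 2A = |(11·(-6) − 14·16) + (14·16 − (-7)·(-6)) + ((-7)·16 − 11·16)| = 396, so the area is 198.
Summing gcd(|Δx|,|Δy|) over the edges gives the boundary count: gcd(3,22) + gcd(21,22) + gcd(18,0) = 1+1+18 = 20.
Pick's theorem gives I = A − B/2 + 1 = 198 − 20/2 + 1 = 189, so the closed region contains I + B = 189 + 20 = 209 lattice points.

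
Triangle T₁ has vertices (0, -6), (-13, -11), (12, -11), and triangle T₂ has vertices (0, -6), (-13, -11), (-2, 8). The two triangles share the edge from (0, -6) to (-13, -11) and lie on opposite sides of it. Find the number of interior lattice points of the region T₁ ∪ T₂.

145

The union is the simple quadrilateral with vertices (0, -6), (12, -11), (-13, -11), (-2, 8) in order.
Using the shoelace formula, 2A = |(0·(-11) − 12·(-6)) + (12·(-11) − (-13)·(-11)) + ((-13)·8 − (-2)·(-11)) + ((-2)·(-6) − 0·8)| = 317, so the area is 158.5.
Along each edge there are gcd(|Δx|,|Δy|)+1 lattice points, so counting each shared vertex once the boundary has gcd(12,5) + gcd(25,0) + gcd(11,19) + gcd(2,14) = 1+25+1+2 = 29.
By Pick's theorem I = A − B/2 + 1 = 158.5 − 29/2 + 1 = 145.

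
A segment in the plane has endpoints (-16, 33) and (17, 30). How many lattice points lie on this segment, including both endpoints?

The number of lattice points on a segment between lattice points is gcd(|Δx|,|Δy|) + 1 = gcd(33,3) + 1 = 3 + 1 = 4.

4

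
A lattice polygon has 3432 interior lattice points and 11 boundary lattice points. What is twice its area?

Pick's theorem states A = I + B/2 − 1, so A = 3432 + 11/2 − 1 = 6873/2.
Hence 2A = 6873.

6873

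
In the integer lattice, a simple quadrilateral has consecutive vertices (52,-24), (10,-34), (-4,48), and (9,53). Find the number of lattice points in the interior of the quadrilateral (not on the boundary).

2398

Using the shoelace formula, 2A = |[52·(-34) − 10·(-24)] + [10·48 − (-4)·(-34)] + [(-4)·53 − 9·48] + [9·(-24) − 52·53]| = 4800, so the area is 2400.
The number of boundary lattice points is Σ gcd(|Δx|,|Δy|) = gcd(42,10) + gcd(14,82) + gcd(13,5) + gcd(43,77) = 2+2+1+1 = 6.
Pick's theorem gives I = A − B/2 + 1 = 2400 − 6/2 + 1 = 2398.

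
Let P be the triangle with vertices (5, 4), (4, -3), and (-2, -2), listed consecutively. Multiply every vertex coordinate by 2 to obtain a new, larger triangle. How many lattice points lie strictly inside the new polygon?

84

The shoelace formula gives twice the area as |(5·(-3) − 4·4) + (4·(-2) − (-2)·(-3)) + ((-2)·4 − 5·(-2))| = 43, so the area is 21.5.
Summing gcd(|Δx|,|Δy|) over the edges gives the boundary count: gcd(1,7) + gcd(6,1) + gcd(7,6) = 1+1+1 = 3.
Scaling by 2 multiplies the area by 2² = 4 (so the new area is 86) and multiplies the boundary lattice-point count by 2, giving 6.
By Pick's theorem, the interior count of the dilated polygon is 86 − 6/2 + 1 = 84.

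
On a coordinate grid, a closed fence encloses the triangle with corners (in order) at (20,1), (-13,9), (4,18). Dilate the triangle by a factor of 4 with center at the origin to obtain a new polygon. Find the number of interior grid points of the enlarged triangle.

By the shoelace formula, twice the signed area is |(20·9 − (-13)·1) + ((-13)·18 − 4·9) + (4·1 − 20·18)| = 433, so the area is 433/2.
Summing gcd(|Δx|,|Δy|) over the edges gives the boundary count: gcd(33,8) + gcd(17,9) + gcd(16,17) = 1+1+1 = 3.
Scaling by 4 multiplies the area by 4² = 16 (so the new area is 3464) and multiplies the boundary lattice-point count by 4, giving 12.
By Pick's theorem, the interior count of the dilated polygon is 3464 − 12/2 + 1 = 3459.

3459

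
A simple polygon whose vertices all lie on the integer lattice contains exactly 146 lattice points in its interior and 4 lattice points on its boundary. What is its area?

147

Pick's theorem states A = I + B/2 − 1, so A = 146 + 4/2 − 1 = 147.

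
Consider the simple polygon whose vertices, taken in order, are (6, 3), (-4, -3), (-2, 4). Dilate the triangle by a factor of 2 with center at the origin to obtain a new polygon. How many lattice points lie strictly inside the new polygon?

113

The shoelace formula gives twice the area as |(6·(-3) − (-4)·3) + ((-4)·4 − (-2)·(-3)) + ((-2)·3 − 6·4)| = 58, so the area is 29.
The number of boundary lattice points is Σ gcd(|Δx|,|Δy|) = gcd(10,6) + gcd(2,7) + gcd(8,1) = 2+1+1 = 4.
Scaling by 2 multiplies the area by 2² = 4 (so the new area is 116) and multiplies the boundary lattice-point count by 2, giving 8.
By Pick's theorem, the interior count of the dilated polygon is 116 − 8/2 + 1 = 113.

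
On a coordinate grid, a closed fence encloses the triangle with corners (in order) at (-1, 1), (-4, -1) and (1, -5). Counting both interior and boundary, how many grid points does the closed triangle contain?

14

Using the shoelace formula, 2A = |((-1)·(-1) − (-4)·1) + ((-4)·(-5) − 1·(-1)) + (1·1 − (-1)·(-5))| = 22, so the area is 11.
Along each edge there are gcd(|Δx|,|Δy|)+1 lattice points, so counting each shared vertex once the boundary has gcd(3,2) + gcd(5,4) + gcd(2,6) = 1+1+2 = 4.
Pick's theorem gives I = A − B/2 + 1 = 11 − 4/2 + 1 = 10, so the closed region contains I + B = 10 + 4 = 14 lattice points.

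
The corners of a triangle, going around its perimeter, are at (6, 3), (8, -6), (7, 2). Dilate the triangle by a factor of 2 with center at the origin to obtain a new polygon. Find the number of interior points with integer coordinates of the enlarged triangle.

By the shoelace formula, twice the signed area is |[6·(-6) − 8·3] + [8·2 − 7·(-6)] + [7·3 − 6·2]| = 7, so the area is 3.5.
Summing gcd(|Δx|,|Δy|) over the edges gives the boundary count: gcd(2,9) + gcd(1,8) + gcd(1,1) = 1+1+1 = 3.
Scaling by 2 multiplies the area by 2² = 4 (so the new area is 14) and multiplies the boundary lattice-point count by 2, giving 6.
By Pick's theorem, the interior count of the dilated polygon is 14 − 6/2 + 1 = 12.

12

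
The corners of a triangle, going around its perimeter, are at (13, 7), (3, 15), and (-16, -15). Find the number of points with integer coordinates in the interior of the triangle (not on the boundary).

Using the shoelace formula, 2A = |[13·15 − 3·7] + [3·(-15) − (-16)·15] + [(-16)·7 − 13·(-15)]| = 452, so the area is 226.
Along each edge there are gcd(|Δx|,|Δy|)+1 lattice points, so counting each shared vertex once the boundary has gcd(10,8) + gcd(19,30) + gcd(29,22) = 2+1+1 = 4.
By Pick's theorem A = I + B/2 − 1, so I = 226 − 4/2 + 1 = 225.

225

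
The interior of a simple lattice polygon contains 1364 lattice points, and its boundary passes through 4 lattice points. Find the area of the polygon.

1365

By Pick's theorem, A = I + B/2 − 1 = 1364 + 4/2 − 1 = 1365.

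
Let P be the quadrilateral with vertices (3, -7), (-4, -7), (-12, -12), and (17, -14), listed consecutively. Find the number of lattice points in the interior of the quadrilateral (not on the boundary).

The shoelace formula gives twice the area as |[3·(-7) − (-4)·(-7)] + [(-4)·(-12) − (-12)·(-7)] + [(-12)·(-14) − 17·(-12)] + [17·(-7) − 3·(-14)]| = 210, so the area is 105.
Along each edge there are gcd(|Δx|,|Δy|)+1 lattice points, so counting each shared vertex once the boundary has gcd(7,0) + gcd(8,5) + gcd(29,2) + gcd(14,7) = 7+1+1+7 = 16.
By Pick's theorem A = I + B/2 − 1, so I = 105 − 16/2 + 1 = 98.

98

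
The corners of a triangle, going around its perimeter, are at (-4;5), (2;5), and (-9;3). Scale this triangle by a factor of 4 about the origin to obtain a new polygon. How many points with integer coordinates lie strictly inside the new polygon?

By the shoelace formula, twice the signed area is |((-4)·5 − 2·5) + (2·3 − (-9)·5) + ((-9)·5 − (-4)·3)| = 12, so the area is 6.
Along each edge there are gcd(|Δx|,|Δy|)+1 lattice points, so counting each shared vertex once the boundary has gcd(6,0) + gcd(11,2) + gcd(5,2) = 6+1+1 = 8.
Scaling by 4 multiplies the area by 4² = 16 (so the new area is 96) and multiplies the boundary lattice-point count by 4, giving 32.
By Pick's theorem, the interior count of the dilated polygon is 96 − 32/2 + 1 = 81.

81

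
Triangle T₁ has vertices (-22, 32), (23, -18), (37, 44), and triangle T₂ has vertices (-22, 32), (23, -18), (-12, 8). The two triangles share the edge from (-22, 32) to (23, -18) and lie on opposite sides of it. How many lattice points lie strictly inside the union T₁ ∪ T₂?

The union is the simple quadrilateral with vertices (-22, 32), (37, 44), (23, -18), (-12, 8) in order.
The shoelace formula gives twice the area as |[(-22)·44 − 37·32] + [37·(-18) − 23·44] + [23·8 − (-12)·(-18)] + [(-12)·32 − (-22)·8]| = 4070, so the area is 2035.
The number of boundary lattice points is Σ gcd(|Δx|,|Δy|) = gcd(59,12) + gcd(14,62) + gcd(35,26) + gcd(10,24) = 1+2+1+2 = 6.
By Pick's theorem I = A − B/2 + 1 = 2035 − 6/2 + 1 = 2033.

2033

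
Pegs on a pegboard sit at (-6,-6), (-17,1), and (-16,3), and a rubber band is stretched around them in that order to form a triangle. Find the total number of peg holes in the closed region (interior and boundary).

17

Using the shoelace formula, 2A = |[(-6)·1 − (-17)·(-6)] + [(-17)·3 − (-16)·1] + [(-16)·(-6) − (-6)·3]| = 29, so the area is 29/2.
The number of boundary lattice points is Σ gcd(|Δx|,|Δy|) = gcd(11,7) + gcd(1,2) + gcd(10,9) = 1+1+1 = 3.
Pick's theorem gives I = A − B/2 + 1 = 29/2 − 3/2 + 1 = 14, so the closed region contains I + B = 14 + 3 = 17 lattice points.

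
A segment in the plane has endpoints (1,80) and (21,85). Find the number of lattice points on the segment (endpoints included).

The number of lattice points on a segment between lattice points is gcd(|Δx|,|Δy|) + 1 = gcd(20,5) + 1 = 5 + 1 = 6.

6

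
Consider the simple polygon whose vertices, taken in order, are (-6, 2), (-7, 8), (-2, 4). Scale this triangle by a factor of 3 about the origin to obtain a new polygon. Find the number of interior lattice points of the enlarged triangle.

112

The shoelace formula gives twice the area as |((-6)·8 − (-7)·2) + ((-7)·4 − (-2)·8) + ((-2)·2 − (-6)·4)| = 26, so the area is 13.
Along each edge there are gcd(|Δx|,|Δy|)+1 lattice points, so counting each shared vertex once the boundary has gcd(1,6) + gcd(5,4) + gcd(4,2) = 1+1+2 = 4.
Scaling by 3 multiplies the area by 3² = 9 (so the new area is 117) and multiplies the boundary lattice-point count by 3, giving 12.
By Pick's theorem, the interior count of the dilated polygon is 117 − 12/2 + 1 = 112.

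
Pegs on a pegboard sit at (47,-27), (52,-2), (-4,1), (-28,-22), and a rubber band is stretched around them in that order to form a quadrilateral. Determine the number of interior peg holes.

By the shoelace formula, twice the signed area is |[47·(-2) − 52·(-27)] + [52·1 − (-4)·(-2)] + [(-4)·(-22) − (-28)·1] + [(-28)·(-27) − 47·(-22)]| = 3260, so the area is 1630.
Along each edge there are gcd(|Δx|,|Δy|)+1 lattice points, so counting each shared vertex once the boundary has gcd(5,25) + gcd(56,3) + gcd(24,23) + gcd(75,5) = 5+1+1+5 = 12.
Pick's theorem gives I = A − B/2 + 1 = 1630 − 12/2 + 1 = 1625.

1625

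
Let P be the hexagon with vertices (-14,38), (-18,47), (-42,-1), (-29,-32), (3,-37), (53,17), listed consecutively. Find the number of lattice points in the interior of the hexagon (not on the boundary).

4369

By the shoelace formula, twice the signed area is |[(-14)·47 − (-18)·38] + [(-18)·(-1) − (-42)·47] + [(-42)·(-32) − (-29)·(-1)] + [(-29)·(-37) − 3·(-32)] + [3·17 − 53·(-37)] + [53·38 − (-14)·17]| = 8766, so the area is 4383.
Along each edge there are gcd(|Δx|,|Δy|)+1 lattice points, so counting each shared vertex once the boundary has gcd(4,9) + gcd(24,48) + gcd(13,31) + gcd(32,5) + gcd(50,54) + gcd(67,21) = 1+24+1+1+2+1 = 30.
By Pick's theorem A = I + B/2 − 1, so I = 4383 − 30/2 + 1 = 4369.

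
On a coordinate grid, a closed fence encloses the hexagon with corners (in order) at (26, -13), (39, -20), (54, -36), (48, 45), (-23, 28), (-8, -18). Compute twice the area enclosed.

By the shoelace formula, twice the signed area is |(26·(-20) − 39·(-13)) + (39·(-36) − 54·(-20)) + (54·45 − 48·(-36)) + (48·28 − (-23)·45) + ((-23)·(-18) − (-8)·28) + ((-8)·(-13) − 26·(-18))| = 7410, so the area is 3705.

7410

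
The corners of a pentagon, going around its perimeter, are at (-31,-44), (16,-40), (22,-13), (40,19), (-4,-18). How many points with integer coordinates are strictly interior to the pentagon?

1261

The shoelace formula gives twice the area as |((-31)·(-40) − 16·(-44)) + (16·(-13) − 22·(-40)) + (22·19 − 40·(-13)) + (40·(-18) − (-4)·19) + ((-4)·(-44) − (-31)·(-18))| = 2528, so the area is 1264.
Along each edge there are gcd(|Δx|,|Δy|)+1 lattice points, so counting each shared vertex once the boundary has gcd(47,4) + gcd(6,27) + gcd(18,32) + gcd(44,37) + gcd(27,26) = 1+3+2+1+1 = 8.
Pick's theorem gives I = A − B/2 + 1 = 1264 − 8/2 + 1 = 1261.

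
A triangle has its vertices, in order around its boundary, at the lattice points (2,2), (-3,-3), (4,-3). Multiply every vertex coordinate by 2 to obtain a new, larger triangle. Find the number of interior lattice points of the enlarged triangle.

58

Using the shoelace formula, 2A = |[2·(-3) − (-3)·2] + [(-3)·(-3) − 4·(-3)] + [4·2 − 2·(-3)]| = 35, so the area is 35/2.
The number of boundary lattice points is Σ gcd(|Δx|,|Δy|) = gcd(5,5) + gcd(7,0) + gcd(2,5) = 5+7+1 = 13.
Scaling by 2 multiplies the area by 2² = 4 (so the new area is 70) and multiplies the boundary lattice-point count by 2, giving 26.
By Pick's theorem, the interior count of the dilated polygon is 70 − 26/2 + 1 = 58.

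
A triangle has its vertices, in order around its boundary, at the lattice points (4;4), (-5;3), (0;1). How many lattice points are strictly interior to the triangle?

11

Using the shoelace formula, 2A = |[4·3 − (-5)·4] + [(-5)·1 − 0·3] + [0·4 − 4·1]| = 23, so the area is 11.5.
Along each edge there are gcd(|Δx|,|Δy|)+1 lattice points, so counting each shared vertex once the boundary has gcd(9,1) + gcd(5,2) + gcd(4,3) = 1+1+1 = 3.
By Pick's theorem A = I + B/2 − 1, so I = 11.5 − 3/2 + 1 = 11.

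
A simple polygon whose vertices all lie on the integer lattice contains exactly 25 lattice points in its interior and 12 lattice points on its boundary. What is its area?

30

Pick's theorem states A = I + B/2 − 1, so A = 25 + 12/2 − 1 = 30.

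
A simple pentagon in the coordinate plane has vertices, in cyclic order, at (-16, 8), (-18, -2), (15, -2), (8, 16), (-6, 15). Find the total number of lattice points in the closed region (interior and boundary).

The shoelace formula gives twice the area as |[(-16)·(-2) − (-18)·8] + [(-18)·(-2) − 15·(-2)] + [15·16 − 8·(-2)] + [8·15 − (-6)·16] + [(-6)·8 − (-16)·15]| = 906, so the area is 453.
The number of boundary lattice points is Σ gcd(|Δx|,|Δy|) = gcd(2,10) + gcd(33,0) + gcd(7,18) + gcd(14,1) + gcd(10,7) = 2+33+1+1+1 = 38.
Pick's theorem gives I = A − B/2 + 1 = 453 − 38/2 + 1 = 435, so the closed region contains I + B = 435 + 38 = 473 lattice points.

473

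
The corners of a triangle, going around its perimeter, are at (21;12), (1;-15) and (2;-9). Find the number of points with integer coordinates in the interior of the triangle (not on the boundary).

By the shoelace formula, twice the signed area is |(21·(-15) − 1·12) + (1·(-9) − 2·(-15)) + (2·12 − 21·(-9))| = 93, so the area is 46.5.
Along each edge there are gcd(|Δx|,|Δy|)+1 lattice points, so counting each shared vertex once the boundary has gcd(20,27) + gcd(1,6) + gcd(19,21) = 1+1+1 = 3.
By Pick's theorem A = I + B/2 − 1, so I = 46.5 − 3/2 + 1 = 46.

46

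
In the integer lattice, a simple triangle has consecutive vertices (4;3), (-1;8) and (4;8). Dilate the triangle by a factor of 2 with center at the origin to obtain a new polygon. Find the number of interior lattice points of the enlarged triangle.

36

Using the shoelace formula, 2A = |[4·8 − (-1)·3] + [(-1)·8 − 4·8] + [4·3 − 4·8]| = 25, so the area is 12.5.
Summing gcd(|Δx|,|Δy|) over the edges gives the boundary count: gcd(5,5) + gcd(5,0) + gcd(0,5) = 5+5+5 = 15.
Scaling by 2 multiplies the area by 2² = 4 (so the new area is 50) and multiplies the boundary lattice-point count by 2, giving 30.
By Pick's theorem, the interior count of the dilated polygon is 50 − 30/2 + 1 = 36.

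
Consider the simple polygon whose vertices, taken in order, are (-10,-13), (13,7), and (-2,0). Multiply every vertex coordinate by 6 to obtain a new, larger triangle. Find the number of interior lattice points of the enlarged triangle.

2494

The shoelace formula gives twice the area as |[(-10)·7 − 13·(-13)] + [13·0 − (-2)·7] + [(-2)·(-13) − (-10)·0]| = 139, so the area is 139/2.
Along each edge there are gcd(|Δx|,|Δy|)+1 lattice points, so counting each shared vertex once the boundary has gcd(23,20) + gcd(15,7) + gcd(8,13) = 1+1+1 = 3.
Scaling by 6 multiplies the area by 6² = 36 (so the new area is 2502) and multiplies the boundary lattice-point count by 6, giving 18.
By Pick's theorem, the interior count of the dilated polygon is 2502 − 18/2 + 1 = 2494.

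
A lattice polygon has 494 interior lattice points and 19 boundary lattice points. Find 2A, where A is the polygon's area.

By Pick's theorem, A = I + B/2 − 1 = 494 + 19/2 − 1 = 1005/2.
Hence 2A = 1005.

1005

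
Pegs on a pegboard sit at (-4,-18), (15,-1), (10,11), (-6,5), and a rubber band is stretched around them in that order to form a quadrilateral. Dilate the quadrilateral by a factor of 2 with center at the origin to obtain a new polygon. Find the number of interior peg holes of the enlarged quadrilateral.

The shoelace formula gives twice the area as |[(-4)·(-1) − 15·(-18)] + [15·11 − 10·(-1)] + [10·5 − (-6)·11] + [(-6)·(-18) − (-4)·5]| = 693, so the area is 346.5.
The number of boundary lattice points is Σ gcd(|Δx|,|Δy|) = gcd(19,17) + gcd(5,12) + gcd(16,6) + gcd(2,23) = 1+1+2+1 = 5.
Scaling by 2 multiplies the area by 2² = 4 (so the new area is 1386) and multiplies the boundary lattice-point count by 2, giving 10.
By Pick's theorem, the interior count of the dilated polygon is 1386 − 10/2 + 1 = 1382.

1382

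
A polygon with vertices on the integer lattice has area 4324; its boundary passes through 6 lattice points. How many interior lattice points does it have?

From Pick's theorem, I = A − B/2 + 1 = 4324 − 6/2 + 1 = 4322.

4322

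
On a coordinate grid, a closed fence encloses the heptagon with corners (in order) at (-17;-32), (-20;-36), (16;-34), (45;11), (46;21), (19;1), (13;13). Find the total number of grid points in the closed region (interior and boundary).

1544

The shoelace formula gives twice the area as |[(-17)·(-36) − (-20)·(-32)] + [(-20)·(-34) − 16·(-36)] + [16·11 − 45·(-34)] + [45·21 − 46·11] + [46·1 − 19·21] + [19·13 − 13·1] + [13·(-32) − (-17)·13]| = 3059, so the area is 3059/2.
The number of boundary lattice points is Σ gcd(|Δx|,|Δy|) = gcd(3,4) + gcd(36,2) + gcd(29,45) + gcd(1,10) + gcd(27,20) + gcd(6,12) + gcd(30,45) = 1+2+1+1+1+6+15 = 27.
Pick's theorem gives I = A − B/2 + 1 = 3059/2 − 27/2 + 1 = 1517, so the closed region contains I + B = 1517 + 27 = 1544 lattice points.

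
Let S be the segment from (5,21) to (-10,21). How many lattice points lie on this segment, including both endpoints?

16

The number of lattice points on a segment between lattice points is gcd(|Δx|,|Δy|) + 1 = gcd(15,0) + 1 = 15 + 1 = 16.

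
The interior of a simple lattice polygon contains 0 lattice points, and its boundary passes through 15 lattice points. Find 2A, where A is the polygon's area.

By Pick's theorem, A = I + B/2 − 1 = 0 + 15/2 − 1 = 13/2.
Hence 2A = 13.

13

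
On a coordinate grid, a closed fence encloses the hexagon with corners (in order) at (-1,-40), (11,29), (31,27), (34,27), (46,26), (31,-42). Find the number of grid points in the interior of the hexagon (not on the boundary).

The shoelace formula gives twice the area as |((-1)·29 − 11·(-40)) + (11·27 − 31·29) + (31·27 − 34·27) + (34·26 − 46·27) + (46·(-42) − 31·26) + (31·(-40) − (-1)·(-42))| = 4650, so the area is 2325.
The number of boundary lattice points is Σ gcd(|Δx|,|Δy|) = gcd(12,69) + gcd(20,2) + gcd(3,0) + gcd(12,1) + gcd(15,68) + gcd(32,2) = 3+2+3+1+1+2 = 12.
By Pick's theorem A = I + B/2 − 1, so I = 2325 − 12/2 + 1 = 2320.

2320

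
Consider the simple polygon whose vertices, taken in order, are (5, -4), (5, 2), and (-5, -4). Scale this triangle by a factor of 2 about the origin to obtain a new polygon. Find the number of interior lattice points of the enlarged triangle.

By the shoelace formula, twice the signed area is |[5·2 − 5·(-4)] + [5·(-4) − (-5)·2] + [(-5)·(-4) − 5·(-4)]| = 60, so the area is 30.
Along each edge there are gcd(|Δx|,|Δy|)+1 lattice points, so counting each shared vertex once the boundary has gcd(0,6) + gcd(10,6) + gcd(10,0) = 6+2+10 = 18.
Scaling by 2 multiplies the area by 2² = 4 (so the new area is 120) and multiplies the boundary lattice-point count by 2, giving 36.
By Pick's theorem, the interior count of the dilated polygon is 120 − 36/2 + 1 = 103.

103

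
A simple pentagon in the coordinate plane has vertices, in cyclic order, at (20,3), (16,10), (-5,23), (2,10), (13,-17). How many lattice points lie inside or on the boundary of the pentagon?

The shoelace formula gives twice the area as |(20·10 − 16·3) + (16·23 − (-5)·10) + ((-5)·10 − 2·23) + (2·(-17) − 13·10) + (13·3 − 20·(-17))| = 689, so the area is 344.5.
Along each edge there are gcd(|Δx|,|Δy|)+1 lattice points, so counting each shared vertex once the boundary has gcd(4,7) + gcd(21,13) + gcd(7,13) + gcd(11,27) + gcd(7,20) = 1+1+1+1+1 = 5.
Pick's theorem gives I = A − B/2 + 1 = 344.5 − 5/2 + 1 = 343, so the closed region contains I + B = 343 + 5 = 348 lattice points.

348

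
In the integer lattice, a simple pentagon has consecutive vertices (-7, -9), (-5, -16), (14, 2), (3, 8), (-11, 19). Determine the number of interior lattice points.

379

Using the shoelace formula, 2A = |((-7)·(-16) − (-5)·(-9)) + ((-5)·2 − 14·(-16)) + (14·8 − 3·2) + (3·19 − (-11)·8) + ((-11)·(-9) − (-7)·19)| = 764, so the area is 382.
Along each edge there are gcd(|Δx|,|Δy|)+1 lattice points, so counting each shared vertex once the boundary has gcd(2,7) + gcd(19,18) + gcd(11,6) + gcd(14,11) + gcd(4,28) = 1+1+1+1+4 = 8.
By Pick's theorem A = I + B/2 − 1, so I = 382 − 8/2 + 1 = 379.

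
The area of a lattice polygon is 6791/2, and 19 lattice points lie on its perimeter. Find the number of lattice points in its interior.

3387

Pick's theorem A = I + B/2 − 1 rearranges to I = A − B/2 + 1 = 6791/2 − 19/2 + 1 = 3387.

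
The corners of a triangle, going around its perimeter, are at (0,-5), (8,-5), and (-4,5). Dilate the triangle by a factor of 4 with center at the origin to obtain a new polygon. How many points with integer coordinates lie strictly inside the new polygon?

617

By the shoelace formula, twice the signed area is |[0·(-5) − 8·(-5)] + [8·5 − (-4)·(-5)] + [(-4)·(-5) − 0·5]| = 80, so the area is 40.
Summing gcd(|Δx|,|Δy|) over the edges gives the boundary count: gcd(8,0) + gcd(12,10) + gcd(4,10) = 8+2+2 = 12.
Scaling by 4 multiplies the area by 4² = 16 (so the new area is 640) and multiplies the boundary lattice-point count by 4, giving 48.
By Pick's theorem, the interior count of the dilated polygon is 640 − 48/2 + 1 = 617.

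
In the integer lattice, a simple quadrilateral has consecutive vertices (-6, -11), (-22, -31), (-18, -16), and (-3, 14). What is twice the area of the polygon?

445

The shoelace formula gives twice the area as |[(-6)·(-31) − (-22)·(-11)] + [(-22)·(-16) − (-18)·(-31)] + [(-18)·14 − (-3)·(-16)] + [(-3)·(-11) − (-6)·14]| = 445, so the area is 222.5.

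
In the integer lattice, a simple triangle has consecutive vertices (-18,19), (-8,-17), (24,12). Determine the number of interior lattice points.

717

Using the shoelace formula, 2A = |[(-18)·(-17) − (-8)·19] + [(-8)·12 − 24·(-17)] + [24·19 − (-18)·12]| = 1442, so the area is 721.
Along each edge there are gcd(|Δx|,|Δy|)+1 lattice points, so counting each shared vertex once the boundary has gcd(10,36) + gcd(32,29) + gcd(42,7) = 2+1+7 = 10.
Pick's theorem gives I = A − B/2 + 1 = 721 − 10/2 + 1 = 717.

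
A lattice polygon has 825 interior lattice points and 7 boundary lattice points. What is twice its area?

By Pick's theorem, A = I + B/2 − 1 = 825 + 7/2 − 1 = 1655/2.
Hence 2A = 1655.

1655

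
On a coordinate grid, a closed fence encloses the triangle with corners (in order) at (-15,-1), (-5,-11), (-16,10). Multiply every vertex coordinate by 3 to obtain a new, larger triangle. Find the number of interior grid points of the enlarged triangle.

By the shoelace formula, twice the signed area is |[(-15)·(-11) − (-5)·(-1)] + [(-5)·10 − (-16)·(-11)] + [(-16)·(-1) − (-15)·10]| = 100, so the area is 50.
Summing gcd(|Δx|,|Δy|) over the edges gives the boundary count: gcd(10,10) + gcd(11,21) + gcd(1,11) = 10+1+1 = 12.
Scaling by 3 multiplies the area by 3² = 9 (so the new area is 450) and multiplies the boundary lattice-point count by 3, giving 36.
By Pick's theorem, the interior count of the dilated polygon is 450 − 36/2 + 1 = 433.

433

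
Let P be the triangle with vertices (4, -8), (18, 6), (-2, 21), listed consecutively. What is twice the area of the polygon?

490

The shoelace formula gives twice the area as |(4·6 − 18·(-8)) + (18·21 − (-2)·6) + ((-2)·(-8) − 4·21)| = 490, so the area is 245.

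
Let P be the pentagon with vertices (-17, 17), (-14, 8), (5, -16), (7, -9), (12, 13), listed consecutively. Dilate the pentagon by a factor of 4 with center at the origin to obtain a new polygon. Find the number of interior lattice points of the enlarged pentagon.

The shoelace formula gives twice the area as |[(-17)·8 − (-14)·17] + [(-14)·(-16) − 5·8] + [5·(-9) − 7·(-16)] + [7·13 − 12·(-9)] + [12·17 − (-17)·13]| = 977, so the area is 488.5.
The number of boundary lattice points is Σ gcd(|Δx|,|Δy|) = gcd(3,9) + gcd(19,24) + gcd(2,7) + gcd(5,22) + gcd(29,4) = 3+1+1+1+1 = 7.
Scaling by 4 multiplies the area by 4² = 16 (so the new area is 7816) and multiplies the boundary lattice-point count by 4, giving 28.
By Pick's theorem, the interior count of the dilated polygon is 7816 − 28/2 + 1 = 7803.

7803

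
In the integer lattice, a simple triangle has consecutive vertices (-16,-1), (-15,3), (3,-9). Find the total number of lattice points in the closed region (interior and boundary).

By the shoelace formula, twice the signed area is |[(-16)·3 − (-15)·(-1)] + [(-15)·(-9) − 3·3] + [3·(-1) − (-16)·(-9)]| = 84, so the area is 42.
The number of boundary lattice points is Σ gcd(|Δx|,|Δy|) = gcd(1,4) + gcd(18,12) + gcd(19,8) = 1+6+1 = 8.
Pick's theorem gives I = A − B/2 + 1 = 42 − 8/2 + 1 = 39, so the closed region contains I + B = 39 + 8 = 47 lattice points.

47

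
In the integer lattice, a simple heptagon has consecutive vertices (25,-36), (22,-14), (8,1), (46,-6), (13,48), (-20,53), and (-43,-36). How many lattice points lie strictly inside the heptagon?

By the shoelace formula, twice the signed area is |(25·(-14) − 22·(-36)) + (22·1 − 8·(-14)) + (8·(-6) − 46·1) + (46·48 − 13·(-6)) + (13·53 − (-20)·48) + ((-20)·(-36) − (-43)·53) + ((-43)·(-36) − 25·(-36))| = 9864, so the area is 4932.
Summing gcd(|Δx|,|Δy|) over the edges gives the boundary count: gcd(3,22) + gcd(14,15) + gcd(38,7) + gcd(33,54) + gcd(33,5) + gcd(23,89) + gcd(68,0) = 1+1+1+3+1+1+68 = 76.
By Pick's theorem A = I + B/2 − 1, so I = 4932 − 76/2 + 1 = 4895.

4895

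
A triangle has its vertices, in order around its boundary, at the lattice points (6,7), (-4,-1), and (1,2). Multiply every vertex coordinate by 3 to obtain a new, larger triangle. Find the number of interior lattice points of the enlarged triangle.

34

Using the shoelace formula, 2A = |(6·(-1) − (-4)·7) + ((-4)·2 − 1·(-1)) + (1·7 − 6·2)| = 10, so the area is 5.
Summing gcd(|Δx|,|Δy|) over the edges gives the boundary count: gcd(10,8) + gcd(5,3) + gcd(5,5) = 2+1+5 = 8.
Scaling by 3 multiplies the area by 3² = 9 (so the new area is 45) and multiplies the boundary lattice-point count by 3, giving 24.
By Pick's theorem, the interior count of the dilated polygon is 45 − 24/2 + 1 = 34.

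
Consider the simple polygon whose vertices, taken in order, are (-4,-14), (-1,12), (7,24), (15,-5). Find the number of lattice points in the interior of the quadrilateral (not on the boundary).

395

The shoelace formula gives twice the area as |((-4)·12 − (-1)·(-14)) + ((-1)·24 − 7·12) + (7·(-5) − 15·24) + (15·(-14) − (-4)·(-5))| = 795, so the area is 795/2.
The number of boundary lattice points is Σ gcd(|Δx|,|Δy|) = gcd(3,26) + gcd(8,12) + gcd(8,29) + gcd(19,9) = 1+4+1+1 = 7.
By Pick's theorem A = I + B/2 − 1, so I = 795/2 − 7/2 + 1 = 395.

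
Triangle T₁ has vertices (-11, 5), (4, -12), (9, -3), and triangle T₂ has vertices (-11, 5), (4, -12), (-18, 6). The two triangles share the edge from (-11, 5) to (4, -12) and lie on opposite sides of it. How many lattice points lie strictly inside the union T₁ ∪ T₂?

159

The union is the simple quadrilateral with vertices (-11, 5), (9, -3), (4, -12), (-18, 6) in order.
By the shoelace formula, twice the signed area is |[(-11)·(-3) − 9·5] + [9·(-12) − 4·(-3)] + [4·6 − (-18)·(-12)] + [(-18)·5 − (-11)·6]| = 324, so the area is 162.
Summing gcd(|Δx|,|Δy|) over the edges gives the boundary count: gcd(20,8) + gcd(5,9) + gcd(22,18) + gcd(7,1) = 4+1+2+1 = 8.
By Pick's theorem I = A − B/2 + 1 = 162 − 8/2 + 1 = 159.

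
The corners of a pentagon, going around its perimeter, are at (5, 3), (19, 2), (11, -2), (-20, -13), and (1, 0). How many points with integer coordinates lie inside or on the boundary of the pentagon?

By the shoelace formula, twice the signed area is |[5·2 − 19·3] + [19·(-2) − 11·2] + [11·(-13) − (-20)·(-2)] + [(-20)·0 − 1·(-13)] + [1·3 − 5·0]| = 274, so the area is 137.
Summing gcd(|Δx|,|Δy|) over the edges gives the boundary count: gcd(14,1) + gcd(8,4) + gcd(31,11) + gcd(21,13) + gcd(4,3) = 1+4+1+1+1 = 8.
Pick's theorem gives I = A − B/2 + 1 = 137 − 8/2 + 1 = 134, so the closed region contains I + B = 134 + 8 = 142 lattice points.

142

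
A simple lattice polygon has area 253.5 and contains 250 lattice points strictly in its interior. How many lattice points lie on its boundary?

9

Pick's theorem gives A = I + B/2 − 1, so B = 2(A − I + 1) = 2(253.5 − 250 + 1) = 9.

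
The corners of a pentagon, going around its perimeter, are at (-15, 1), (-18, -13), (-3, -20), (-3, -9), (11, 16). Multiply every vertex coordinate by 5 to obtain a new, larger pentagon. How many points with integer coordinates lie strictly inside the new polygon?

10001

By the shoelace formula, twice the signed area is |[(-15)·(-13) − (-18)·1] + [(-18)·(-20) − (-3)·(-13)] + [(-3)·(-9) − (-3)·(-20)] + [(-3)·16 − 11·(-9)] + [11·1 − (-15)·16]| = 803, so the area is 401.5.
Summing gcd(|Δx|,|Δy|) over the edges gives the boundary count: gcd(3,14) + gcd(15,7) + gcd(0,11) + gcd(14,25) + gcd(26,15) = 1+1+11+1+1 = 15.
Scaling by 5 multiplies the area by 5² = 25 (so the new area is 20075/2) and multiplies the boundary lattice-point count by 5, giving 75.
By Pick's theorem, the interior count of the dilated polygon is 20075/2 − 75/2 + 1 = 10001.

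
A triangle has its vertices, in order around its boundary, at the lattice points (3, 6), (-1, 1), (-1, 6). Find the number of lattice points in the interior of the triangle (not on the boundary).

Using the shoelace formula, 2A = |[3·1 − (-1)·6] + [(-1)·6 − (-1)·1] + [(-1)·6 − 3·6]| = 20, so the area is 10.
Summing gcd(|Δx|,|Δy|) over the edges gives the boundary count: gcd(4,5) + gcd(0,5) + gcd(4,0) = 1+5+4 = 10.
Pick's theorem gives I = A − B/2 + 1 = 10 − 10/2 + 1 = 6.

6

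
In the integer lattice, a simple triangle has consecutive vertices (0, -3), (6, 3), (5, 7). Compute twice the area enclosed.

By the shoelace formula, twice the signed area is |[0·3 − 6·(-3)] + [6·7 − 5·3] + [5·(-3) − 0·7]| = 30, so the area is 15.

30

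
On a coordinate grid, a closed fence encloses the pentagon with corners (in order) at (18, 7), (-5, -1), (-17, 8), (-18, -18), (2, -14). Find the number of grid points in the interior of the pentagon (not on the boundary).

478

The shoelace formula gives twice the area as |[18·(-1) − (-5)·7] + [(-5)·8 − (-17)·(-1)] + [(-17)·(-18) − (-18)·8] + [(-18)·(-14) − 2·(-18)] + [2·7 − 18·(-14)]| = 964, so the area is 482.
Summing gcd(|Δx|,|Δy|) over the edges gives the boundary count: gcd(23,8) + gcd(12,9) + gcd(1,26) + gcd(20,4) + gcd(16,21) = 1+3+1+4+1 = 10.
By Pick's theorem A = I + B/2 − 1, so I = 482 − 10/2 + 1 = 478.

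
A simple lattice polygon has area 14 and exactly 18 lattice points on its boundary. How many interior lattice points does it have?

From Pick's theorem, I = A − B/2 + 1 = 14 − 18/2 + 1 = 6.

6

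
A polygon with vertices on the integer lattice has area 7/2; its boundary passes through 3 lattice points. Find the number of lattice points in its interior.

3

From Pick's theorem, I = A − B/2 + 1 = 7/2 − 3/2 + 1 = 3.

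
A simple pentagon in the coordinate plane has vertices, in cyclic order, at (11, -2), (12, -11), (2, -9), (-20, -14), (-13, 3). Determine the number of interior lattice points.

Using the shoelace formula, 2A = |[11·(-11) − 12·(-2)] + [12·(-9) − 2·(-11)] + [2·(-14) − (-20)·(-9)] + [(-20)·3 − (-13)·(-14)] + [(-13)·(-2) − 11·3]| = 640, so the area is 320.
Summing gcd(|Δx|,|Δy|) over the edges gives the boundary count: gcd(1,9) + gcd(10,2) + gcd(22,5) + gcd(7,17) + gcd(24,5) = 1+2+1+1+1 = 6.
Pick's theorem gives I = A − B/2 + 1 = 320 − 6/2 + 1 = 318.

318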